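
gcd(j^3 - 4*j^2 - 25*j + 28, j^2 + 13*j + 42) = 1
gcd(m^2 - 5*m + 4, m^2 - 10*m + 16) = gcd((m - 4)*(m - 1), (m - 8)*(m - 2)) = 1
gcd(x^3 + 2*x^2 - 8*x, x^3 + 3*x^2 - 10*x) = x^2 - 2*x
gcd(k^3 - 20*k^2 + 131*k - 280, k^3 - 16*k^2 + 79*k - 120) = k^2 - 13*k + 40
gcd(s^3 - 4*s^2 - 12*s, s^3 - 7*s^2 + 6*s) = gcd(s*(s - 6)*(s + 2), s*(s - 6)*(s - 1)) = s^2 - 6*s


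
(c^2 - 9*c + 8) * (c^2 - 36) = c^4 - 9*c^3 - 28*c^2 + 324*c - 288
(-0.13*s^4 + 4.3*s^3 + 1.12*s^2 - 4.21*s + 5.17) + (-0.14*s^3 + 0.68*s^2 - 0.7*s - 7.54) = -0.13*s^4 + 4.16*s^3 + 1.8*s^2 - 4.91*s - 2.37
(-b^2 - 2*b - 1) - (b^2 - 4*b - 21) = -2*b^2 + 2*b + 20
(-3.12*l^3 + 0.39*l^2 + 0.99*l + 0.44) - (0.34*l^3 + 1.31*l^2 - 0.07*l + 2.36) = -3.46*l^3 - 0.92*l^2 + 1.06*l - 1.92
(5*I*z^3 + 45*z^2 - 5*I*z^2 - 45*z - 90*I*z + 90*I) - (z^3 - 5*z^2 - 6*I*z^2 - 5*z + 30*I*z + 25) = -z^3 + 5*I*z^3 + 50*z^2 + I*z^2 - 40*z - 120*I*z - 25 + 90*I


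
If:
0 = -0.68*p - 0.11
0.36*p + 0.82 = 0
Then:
No Solution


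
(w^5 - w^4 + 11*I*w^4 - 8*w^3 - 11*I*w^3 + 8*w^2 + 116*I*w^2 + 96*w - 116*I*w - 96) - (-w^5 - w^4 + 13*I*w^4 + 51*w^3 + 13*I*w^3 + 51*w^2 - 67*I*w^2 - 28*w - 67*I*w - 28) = 2*w^5 - 2*I*w^4 - 59*w^3 - 24*I*w^3 - 43*w^2 + 183*I*w^2 + 124*w - 49*I*w - 68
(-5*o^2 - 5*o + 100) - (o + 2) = -5*o^2 - 6*o + 98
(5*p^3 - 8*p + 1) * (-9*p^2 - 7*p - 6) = -45*p^5 - 35*p^4 + 42*p^3 + 47*p^2 + 41*p - 6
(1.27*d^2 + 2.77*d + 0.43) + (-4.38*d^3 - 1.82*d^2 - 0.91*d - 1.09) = -4.38*d^3 - 0.55*d^2 + 1.86*d - 0.66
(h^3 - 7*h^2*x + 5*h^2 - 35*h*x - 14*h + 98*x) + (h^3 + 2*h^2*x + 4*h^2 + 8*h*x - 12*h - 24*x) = 2*h^3 - 5*h^2*x + 9*h^2 - 27*h*x - 26*h + 74*x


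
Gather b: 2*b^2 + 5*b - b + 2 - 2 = 2*b^2 + 4*b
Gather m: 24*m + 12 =24*m + 12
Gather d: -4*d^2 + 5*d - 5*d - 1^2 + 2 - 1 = -4*d^2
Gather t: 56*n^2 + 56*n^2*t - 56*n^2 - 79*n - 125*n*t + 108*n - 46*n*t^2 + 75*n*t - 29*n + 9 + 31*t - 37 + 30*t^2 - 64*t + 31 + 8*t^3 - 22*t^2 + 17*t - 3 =8*t^3 + t^2*(8 - 46*n) + t*(56*n^2 - 50*n - 16)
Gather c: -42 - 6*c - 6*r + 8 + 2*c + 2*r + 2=-4*c - 4*r - 32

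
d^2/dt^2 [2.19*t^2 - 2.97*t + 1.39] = 4.38000000000000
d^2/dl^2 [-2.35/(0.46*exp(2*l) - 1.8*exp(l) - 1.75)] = (2.35*(0.92*exp(l) - 1.8)*(1.84*exp(l) - 3.6)*exp(l) + (4.324*exp(l) - 4.23)*(-0.46*exp(2*l) + 1.8*exp(l) + 1.75))*exp(l)/(-0.46*exp(2*l) + 1.8*exp(l) + 1.75)^3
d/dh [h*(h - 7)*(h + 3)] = 3*h^2 - 8*h - 21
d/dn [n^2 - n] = 2*n - 1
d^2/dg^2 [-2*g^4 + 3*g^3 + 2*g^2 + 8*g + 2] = -24*g^2 + 18*g + 4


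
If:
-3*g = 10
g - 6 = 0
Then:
No Solution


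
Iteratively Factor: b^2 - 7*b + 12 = (b - 3)*(b - 4)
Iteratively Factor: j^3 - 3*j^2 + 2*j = (j - 2)*(j^2 - j) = (j - 2)*(j - 1)*(j)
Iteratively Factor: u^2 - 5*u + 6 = (u - 2)*(u - 3)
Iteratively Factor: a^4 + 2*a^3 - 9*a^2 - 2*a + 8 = (a + 1)*(a^3 + a^2 - 10*a + 8) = (a + 1)*(a + 4)*(a^2 - 3*a + 2) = (a - 2)*(a + 1)*(a + 4)*(a - 1)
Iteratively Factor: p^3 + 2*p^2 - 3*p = (p)*(p^2 + 2*p - 3) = p*(p + 3)*(p - 1)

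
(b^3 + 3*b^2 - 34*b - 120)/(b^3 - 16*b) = (b^2 - b - 30)/(b*(b - 4))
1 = 1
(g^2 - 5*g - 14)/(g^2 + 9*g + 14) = (g - 7)/(g + 7)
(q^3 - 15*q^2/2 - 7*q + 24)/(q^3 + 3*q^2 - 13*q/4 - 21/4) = 2*(q^2 - 6*q - 16)/(2*q^2 + 9*q + 7)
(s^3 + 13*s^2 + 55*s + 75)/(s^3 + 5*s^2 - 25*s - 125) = (s + 3)/(s - 5)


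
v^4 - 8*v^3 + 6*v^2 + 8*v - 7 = (v - 7)*(v - 1)^2*(v + 1)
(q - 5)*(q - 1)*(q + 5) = q^3 - q^2 - 25*q + 25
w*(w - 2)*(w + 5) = w^3 + 3*w^2 - 10*w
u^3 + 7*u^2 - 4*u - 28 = (u - 2)*(u + 2)*(u + 7)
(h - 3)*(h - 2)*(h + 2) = h^3 - 3*h^2 - 4*h + 12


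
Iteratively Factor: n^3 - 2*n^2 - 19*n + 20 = (n - 1)*(n^2 - n - 20) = (n - 1)*(n + 4)*(n - 5)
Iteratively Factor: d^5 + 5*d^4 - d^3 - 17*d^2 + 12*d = (d)*(d^4 + 5*d^3 - d^2 - 17*d + 12) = d*(d - 1)*(d^3 + 6*d^2 + 5*d - 12) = d*(d - 1)*(d + 4)*(d^2 + 2*d - 3) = d*(d - 1)*(d + 3)*(d + 4)*(d - 1)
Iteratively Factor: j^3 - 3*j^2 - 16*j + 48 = (j + 4)*(j^2 - 7*j + 12) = (j - 3)*(j + 4)*(j - 4)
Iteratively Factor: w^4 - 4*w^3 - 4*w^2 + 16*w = (w - 4)*(w^3 - 4*w) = (w - 4)*(w + 2)*(w^2 - 2*w) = w*(w - 4)*(w + 2)*(w - 2)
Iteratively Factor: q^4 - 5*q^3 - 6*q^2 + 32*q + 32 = (q - 4)*(q^3 - q^2 - 10*q - 8) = (q - 4)^2*(q^2 + 3*q + 2) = (q - 4)^2*(q + 1)*(q + 2)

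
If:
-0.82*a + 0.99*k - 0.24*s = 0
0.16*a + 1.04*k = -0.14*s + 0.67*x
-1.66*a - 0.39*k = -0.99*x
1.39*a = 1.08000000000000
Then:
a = 0.78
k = 0.83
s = 0.76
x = 1.63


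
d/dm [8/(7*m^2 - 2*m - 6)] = 16*(1 - 7*m)/(-7*m^2 + 2*m + 6)^2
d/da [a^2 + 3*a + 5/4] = 2*a + 3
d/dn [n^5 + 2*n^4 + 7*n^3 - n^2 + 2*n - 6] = 5*n^4 + 8*n^3 + 21*n^2 - 2*n + 2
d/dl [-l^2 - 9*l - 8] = -2*l - 9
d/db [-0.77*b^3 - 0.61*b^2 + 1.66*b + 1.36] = -2.31*b^2 - 1.22*b + 1.66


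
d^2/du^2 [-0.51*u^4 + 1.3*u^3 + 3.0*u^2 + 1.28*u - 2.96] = -6.12*u^2 + 7.8*u + 6.0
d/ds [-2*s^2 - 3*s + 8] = -4*s - 3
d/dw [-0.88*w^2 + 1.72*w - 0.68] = 1.72 - 1.76*w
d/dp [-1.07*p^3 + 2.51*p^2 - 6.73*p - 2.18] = -3.21*p^2 + 5.02*p - 6.73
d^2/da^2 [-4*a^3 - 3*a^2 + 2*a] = -24*a - 6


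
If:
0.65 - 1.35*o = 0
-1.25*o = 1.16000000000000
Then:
No Solution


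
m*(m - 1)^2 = m^3 - 2*m^2 + m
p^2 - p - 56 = (p - 8)*(p + 7)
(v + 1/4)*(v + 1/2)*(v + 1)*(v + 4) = v^4 + 23*v^3/4 + 63*v^2/8 + 29*v/8 + 1/2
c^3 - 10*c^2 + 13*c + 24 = (c - 8)*(c - 3)*(c + 1)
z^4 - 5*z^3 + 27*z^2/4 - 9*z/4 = z*(z - 3)*(z - 3/2)*(z - 1/2)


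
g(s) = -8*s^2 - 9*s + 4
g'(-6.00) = 87.00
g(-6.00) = -230.00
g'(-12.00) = 183.00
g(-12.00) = -1040.00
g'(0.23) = -12.68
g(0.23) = 1.51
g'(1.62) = -34.92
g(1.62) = -31.58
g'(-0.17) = -6.28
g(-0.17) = 5.30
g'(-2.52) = 31.32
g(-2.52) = -24.12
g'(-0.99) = 6.84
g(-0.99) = 5.07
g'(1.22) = -28.52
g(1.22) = -18.89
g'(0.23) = -12.68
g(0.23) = 1.51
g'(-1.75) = 19.00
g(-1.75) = -4.75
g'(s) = -16*s - 9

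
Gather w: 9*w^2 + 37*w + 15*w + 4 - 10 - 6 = 9*w^2 + 52*w - 12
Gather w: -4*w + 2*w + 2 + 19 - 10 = 11 - 2*w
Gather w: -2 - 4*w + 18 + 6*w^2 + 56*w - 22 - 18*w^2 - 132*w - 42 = -12*w^2 - 80*w - 48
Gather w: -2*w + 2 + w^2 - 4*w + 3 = w^2 - 6*w + 5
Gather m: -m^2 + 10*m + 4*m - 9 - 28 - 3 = -m^2 + 14*m - 40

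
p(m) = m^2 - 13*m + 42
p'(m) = 2*m - 13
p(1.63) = 23.47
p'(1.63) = -9.74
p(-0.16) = 44.11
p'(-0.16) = -13.32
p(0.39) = 37.08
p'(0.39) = -12.22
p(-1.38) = 61.84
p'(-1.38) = -15.76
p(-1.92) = 70.65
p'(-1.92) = -16.84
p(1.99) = 20.09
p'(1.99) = -9.02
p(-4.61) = 123.18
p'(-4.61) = -22.22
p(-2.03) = 72.51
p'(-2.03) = -17.06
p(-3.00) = 90.00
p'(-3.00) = -19.00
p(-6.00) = 156.00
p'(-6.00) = -25.00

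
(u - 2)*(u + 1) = u^2 - u - 2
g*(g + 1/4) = g^2 + g/4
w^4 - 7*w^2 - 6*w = w*(w - 3)*(w + 1)*(w + 2)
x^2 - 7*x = x*(x - 7)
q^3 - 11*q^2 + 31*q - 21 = (q - 7)*(q - 3)*(q - 1)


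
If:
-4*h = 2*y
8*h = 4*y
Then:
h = 0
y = 0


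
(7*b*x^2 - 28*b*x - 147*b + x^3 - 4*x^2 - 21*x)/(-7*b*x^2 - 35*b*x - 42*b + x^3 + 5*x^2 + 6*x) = (7*b*x - 49*b + x^2 - 7*x)/(-7*b*x - 14*b + x^2 + 2*x)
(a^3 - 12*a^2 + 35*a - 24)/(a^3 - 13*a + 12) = (a - 8)/(a + 4)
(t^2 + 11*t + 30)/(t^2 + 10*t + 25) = (t + 6)/(t + 5)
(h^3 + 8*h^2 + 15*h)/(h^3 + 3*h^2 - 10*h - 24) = h*(h^2 + 8*h + 15)/(h^3 + 3*h^2 - 10*h - 24)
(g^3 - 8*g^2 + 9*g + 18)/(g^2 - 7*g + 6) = (g^2 - 2*g - 3)/(g - 1)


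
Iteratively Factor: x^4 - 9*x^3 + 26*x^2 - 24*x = (x)*(x^3 - 9*x^2 + 26*x - 24) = x*(x - 2)*(x^2 - 7*x + 12) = x*(x - 3)*(x - 2)*(x - 4)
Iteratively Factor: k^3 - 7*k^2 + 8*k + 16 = (k + 1)*(k^2 - 8*k + 16) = (k - 4)*(k + 1)*(k - 4)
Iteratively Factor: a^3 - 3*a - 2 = (a + 1)*(a^2 - a - 2) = (a + 1)^2*(a - 2)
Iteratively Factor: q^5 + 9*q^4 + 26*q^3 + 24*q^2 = (q + 4)*(q^4 + 5*q^3 + 6*q^2) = (q + 3)*(q + 4)*(q^3 + 2*q^2) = (q + 2)*(q + 3)*(q + 4)*(q^2) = q*(q + 2)*(q + 3)*(q + 4)*(q)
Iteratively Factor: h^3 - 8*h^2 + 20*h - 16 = (h - 2)*(h^2 - 6*h + 8) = (h - 4)*(h - 2)*(h - 2)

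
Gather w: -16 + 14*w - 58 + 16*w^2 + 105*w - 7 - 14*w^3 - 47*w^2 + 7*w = -14*w^3 - 31*w^2 + 126*w - 81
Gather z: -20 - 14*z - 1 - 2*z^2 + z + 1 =-2*z^2 - 13*z - 20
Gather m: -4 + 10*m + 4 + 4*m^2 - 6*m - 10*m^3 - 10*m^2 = -10*m^3 - 6*m^2 + 4*m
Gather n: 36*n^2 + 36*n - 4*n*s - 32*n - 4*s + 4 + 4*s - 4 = 36*n^2 + n*(4 - 4*s)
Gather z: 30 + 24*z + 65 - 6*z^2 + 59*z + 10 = -6*z^2 + 83*z + 105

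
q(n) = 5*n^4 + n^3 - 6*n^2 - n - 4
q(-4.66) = 2127.01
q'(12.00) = 34847.00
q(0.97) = -5.28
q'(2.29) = 227.43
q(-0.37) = -4.41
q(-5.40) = 3920.50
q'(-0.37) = 2.84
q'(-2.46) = -251.06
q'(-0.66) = 2.48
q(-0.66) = -5.29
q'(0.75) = 0.12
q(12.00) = 104528.00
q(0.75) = -6.12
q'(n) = 20*n^3 + 3*n^2 - 12*n - 1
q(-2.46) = 130.37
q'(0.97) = 8.44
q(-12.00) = 101096.00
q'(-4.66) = -1903.83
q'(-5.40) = -2998.00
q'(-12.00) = -33985.00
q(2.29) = 111.76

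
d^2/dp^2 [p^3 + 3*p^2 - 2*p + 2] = 6*p + 6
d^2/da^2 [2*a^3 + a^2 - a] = 12*a + 2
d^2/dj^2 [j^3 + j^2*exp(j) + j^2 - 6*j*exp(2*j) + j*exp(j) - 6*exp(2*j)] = j^2*exp(j) - 24*j*exp(2*j) + 5*j*exp(j) + 6*j - 48*exp(2*j) + 4*exp(j) + 2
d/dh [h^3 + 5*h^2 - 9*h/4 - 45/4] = 3*h^2 + 10*h - 9/4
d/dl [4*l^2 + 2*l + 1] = 8*l + 2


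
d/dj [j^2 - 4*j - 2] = 2*j - 4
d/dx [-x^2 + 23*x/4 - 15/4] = 23/4 - 2*x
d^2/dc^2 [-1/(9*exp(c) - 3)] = (-3*exp(c) - 1)*exp(c)/(3*exp(c) - 1)^3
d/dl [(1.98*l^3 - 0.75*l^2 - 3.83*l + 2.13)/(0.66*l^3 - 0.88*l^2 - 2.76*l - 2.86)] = (-1.2474*l^4 - 5.874*l^3 - 22.5062*l^2 + 8.0388*l + 16.8326)/(0.4356*l^6 - 1.1616*l^5 - 2.8688*l^4 + 1.0824*l^3 + 12.6512*l^2 + 15.7872*l + 8.1796)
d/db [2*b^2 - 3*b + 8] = 4*b - 3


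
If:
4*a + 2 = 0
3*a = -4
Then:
No Solution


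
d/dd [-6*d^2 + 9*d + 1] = 9 - 12*d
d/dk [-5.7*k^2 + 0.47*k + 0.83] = 0.47 - 11.4*k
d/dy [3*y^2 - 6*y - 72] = 6*y - 6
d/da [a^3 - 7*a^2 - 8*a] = 3*a^2 - 14*a - 8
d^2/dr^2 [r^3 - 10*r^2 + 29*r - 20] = 6*r - 20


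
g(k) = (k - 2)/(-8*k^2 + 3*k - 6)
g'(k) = (k - 2)*(16*k - 3)/(-8*k^2 + 3*k - 6)^2 + 1/(-8*k^2 + 3*k - 6)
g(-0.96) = 0.18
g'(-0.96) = 0.14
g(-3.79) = 0.04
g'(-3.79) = 0.01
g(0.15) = 0.32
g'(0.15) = -0.14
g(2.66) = -0.01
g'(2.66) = -0.01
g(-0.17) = 0.32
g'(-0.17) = 0.12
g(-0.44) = 0.28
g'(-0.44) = 0.20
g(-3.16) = 0.05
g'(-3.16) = 0.02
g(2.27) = -0.01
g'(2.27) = -0.02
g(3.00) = -0.01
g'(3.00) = -0.00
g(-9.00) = 0.02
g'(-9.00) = 0.00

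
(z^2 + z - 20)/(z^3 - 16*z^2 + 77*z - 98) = (z^2 + z - 20)/(z^3 - 16*z^2 + 77*z - 98)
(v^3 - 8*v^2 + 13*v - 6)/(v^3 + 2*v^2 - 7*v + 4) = (v - 6)/(v + 4)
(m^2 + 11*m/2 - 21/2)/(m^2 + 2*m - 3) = (2*m^2 + 11*m - 21)/(2*(m^2 + 2*m - 3))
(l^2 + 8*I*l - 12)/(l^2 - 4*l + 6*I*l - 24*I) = (l + 2*I)/(l - 4)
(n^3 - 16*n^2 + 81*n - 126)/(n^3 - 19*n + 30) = (n^2 - 13*n + 42)/(n^2 + 3*n - 10)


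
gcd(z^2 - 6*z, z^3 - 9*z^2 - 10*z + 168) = z - 6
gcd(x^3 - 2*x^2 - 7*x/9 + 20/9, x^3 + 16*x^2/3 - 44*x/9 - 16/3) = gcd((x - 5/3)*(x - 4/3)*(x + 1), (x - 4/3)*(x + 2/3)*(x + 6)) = x - 4/3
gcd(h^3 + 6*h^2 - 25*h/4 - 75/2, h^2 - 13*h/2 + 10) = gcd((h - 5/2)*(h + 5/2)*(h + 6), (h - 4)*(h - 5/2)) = h - 5/2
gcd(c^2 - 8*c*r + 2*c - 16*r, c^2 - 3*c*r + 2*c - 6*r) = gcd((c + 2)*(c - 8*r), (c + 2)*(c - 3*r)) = c + 2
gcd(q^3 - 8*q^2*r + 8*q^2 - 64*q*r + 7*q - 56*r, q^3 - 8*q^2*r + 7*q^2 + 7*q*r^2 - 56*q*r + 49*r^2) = q + 7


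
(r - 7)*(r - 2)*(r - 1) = r^3 - 10*r^2 + 23*r - 14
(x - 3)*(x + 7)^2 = x^3 + 11*x^2 + 7*x - 147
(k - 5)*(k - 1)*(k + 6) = k^3 - 31*k + 30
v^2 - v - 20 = (v - 5)*(v + 4)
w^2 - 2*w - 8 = (w - 4)*(w + 2)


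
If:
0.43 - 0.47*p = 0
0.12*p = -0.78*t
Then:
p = 0.91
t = -0.14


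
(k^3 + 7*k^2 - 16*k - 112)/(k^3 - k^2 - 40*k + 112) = (k + 4)/(k - 4)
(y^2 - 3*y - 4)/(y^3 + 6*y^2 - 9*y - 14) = (y - 4)/(y^2 + 5*y - 14)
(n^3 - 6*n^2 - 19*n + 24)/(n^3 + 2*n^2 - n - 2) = (n^2 - 5*n - 24)/(n^2 + 3*n + 2)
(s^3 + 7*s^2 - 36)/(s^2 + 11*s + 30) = (s^2 + s - 6)/(s + 5)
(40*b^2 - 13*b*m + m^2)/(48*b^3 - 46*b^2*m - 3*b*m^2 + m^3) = (5*b - m)/(6*b^2 - 5*b*m - m^2)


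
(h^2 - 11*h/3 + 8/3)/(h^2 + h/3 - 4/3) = (3*h - 8)/(3*h + 4)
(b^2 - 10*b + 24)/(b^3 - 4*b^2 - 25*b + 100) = (b - 6)/(b^2 - 25)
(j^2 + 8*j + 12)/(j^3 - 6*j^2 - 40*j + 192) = (j + 2)/(j^2 - 12*j + 32)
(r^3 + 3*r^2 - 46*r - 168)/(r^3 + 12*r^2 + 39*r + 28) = (r^2 - r - 42)/(r^2 + 8*r + 7)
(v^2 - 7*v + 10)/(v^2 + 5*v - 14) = (v - 5)/(v + 7)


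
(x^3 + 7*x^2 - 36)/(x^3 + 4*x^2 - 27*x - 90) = (x - 2)/(x - 5)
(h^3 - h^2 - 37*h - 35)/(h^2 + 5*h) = h - 6 - 7/h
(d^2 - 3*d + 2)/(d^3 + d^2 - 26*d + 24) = (d - 2)/(d^2 + 2*d - 24)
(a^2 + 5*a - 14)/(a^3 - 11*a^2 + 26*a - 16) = (a + 7)/(a^2 - 9*a + 8)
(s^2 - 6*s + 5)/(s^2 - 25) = (s - 1)/(s + 5)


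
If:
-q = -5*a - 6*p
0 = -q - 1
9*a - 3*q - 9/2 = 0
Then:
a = 1/6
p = -11/36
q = -1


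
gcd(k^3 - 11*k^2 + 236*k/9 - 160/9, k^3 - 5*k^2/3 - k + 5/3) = k - 5/3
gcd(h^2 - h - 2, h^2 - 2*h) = h - 2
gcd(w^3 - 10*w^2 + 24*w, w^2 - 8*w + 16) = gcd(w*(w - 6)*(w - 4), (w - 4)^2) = w - 4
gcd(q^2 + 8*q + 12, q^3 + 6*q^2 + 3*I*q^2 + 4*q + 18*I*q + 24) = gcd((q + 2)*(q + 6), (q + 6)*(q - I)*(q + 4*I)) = q + 6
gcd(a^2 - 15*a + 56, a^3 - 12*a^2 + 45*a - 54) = 1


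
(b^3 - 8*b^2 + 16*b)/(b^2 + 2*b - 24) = b*(b - 4)/(b + 6)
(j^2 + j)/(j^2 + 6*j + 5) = j/(j + 5)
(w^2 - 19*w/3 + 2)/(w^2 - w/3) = (w - 6)/w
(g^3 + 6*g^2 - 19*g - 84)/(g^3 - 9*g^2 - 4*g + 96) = (g + 7)/(g - 8)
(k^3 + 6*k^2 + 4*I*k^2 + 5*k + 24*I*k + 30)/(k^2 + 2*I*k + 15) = (k^2 + k*(6 - I) - 6*I)/(k - 3*I)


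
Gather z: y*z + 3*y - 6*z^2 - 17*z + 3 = 3*y - 6*z^2 + z*(y - 17) + 3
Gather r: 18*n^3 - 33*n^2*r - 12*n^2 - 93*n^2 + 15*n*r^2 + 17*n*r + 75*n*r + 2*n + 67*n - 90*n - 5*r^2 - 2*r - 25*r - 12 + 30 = 18*n^3 - 105*n^2 - 21*n + r^2*(15*n - 5) + r*(-33*n^2 + 92*n - 27) + 18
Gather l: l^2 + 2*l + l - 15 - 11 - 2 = l^2 + 3*l - 28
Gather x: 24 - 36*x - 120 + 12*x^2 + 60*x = 12*x^2 + 24*x - 96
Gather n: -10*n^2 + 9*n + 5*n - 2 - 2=-10*n^2 + 14*n - 4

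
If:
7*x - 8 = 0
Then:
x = 8/7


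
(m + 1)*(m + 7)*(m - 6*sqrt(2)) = m^3 - 6*sqrt(2)*m^2 + 8*m^2 - 48*sqrt(2)*m + 7*m - 42*sqrt(2)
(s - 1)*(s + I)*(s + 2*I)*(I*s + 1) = I*s^4 - 2*s^3 - I*s^3 + 2*s^2 + I*s^2 - 2*s - I*s + 2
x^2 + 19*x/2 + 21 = (x + 7/2)*(x + 6)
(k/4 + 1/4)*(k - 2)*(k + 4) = k^3/4 + 3*k^2/4 - 3*k/2 - 2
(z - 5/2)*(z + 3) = z^2 + z/2 - 15/2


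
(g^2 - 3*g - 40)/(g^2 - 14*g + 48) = (g + 5)/(g - 6)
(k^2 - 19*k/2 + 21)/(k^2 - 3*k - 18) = (k - 7/2)/(k + 3)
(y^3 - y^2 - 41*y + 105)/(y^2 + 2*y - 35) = y - 3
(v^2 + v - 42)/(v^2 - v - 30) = (v + 7)/(v + 5)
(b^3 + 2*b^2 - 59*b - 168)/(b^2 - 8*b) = b + 10 + 21/b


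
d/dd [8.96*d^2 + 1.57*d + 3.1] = 17.92*d + 1.57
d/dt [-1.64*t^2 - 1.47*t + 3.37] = -3.28*t - 1.47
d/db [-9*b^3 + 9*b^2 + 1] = 9*b*(2 - 3*b)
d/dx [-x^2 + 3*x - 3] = 3 - 2*x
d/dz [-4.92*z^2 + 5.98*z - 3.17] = 5.98 - 9.84*z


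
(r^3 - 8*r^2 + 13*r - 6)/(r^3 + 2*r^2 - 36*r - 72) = (r^2 - 2*r + 1)/(r^2 + 8*r + 12)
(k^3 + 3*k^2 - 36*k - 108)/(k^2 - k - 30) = (k^2 + 9*k + 18)/(k + 5)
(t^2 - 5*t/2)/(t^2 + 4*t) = (t - 5/2)/(t + 4)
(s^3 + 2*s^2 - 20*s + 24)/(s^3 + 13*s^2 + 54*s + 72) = (s^2 - 4*s + 4)/(s^2 + 7*s + 12)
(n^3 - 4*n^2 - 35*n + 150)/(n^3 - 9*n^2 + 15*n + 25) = (n + 6)/(n + 1)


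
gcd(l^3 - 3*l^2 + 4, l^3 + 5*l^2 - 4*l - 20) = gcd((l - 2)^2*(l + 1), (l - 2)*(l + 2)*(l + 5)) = l - 2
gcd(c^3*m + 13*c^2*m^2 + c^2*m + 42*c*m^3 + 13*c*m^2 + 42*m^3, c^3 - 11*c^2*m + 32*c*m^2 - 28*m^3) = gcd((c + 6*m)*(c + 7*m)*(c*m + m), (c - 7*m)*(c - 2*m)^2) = 1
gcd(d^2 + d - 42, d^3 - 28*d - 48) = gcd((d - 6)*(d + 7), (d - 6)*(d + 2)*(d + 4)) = d - 6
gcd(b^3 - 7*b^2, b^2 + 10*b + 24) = 1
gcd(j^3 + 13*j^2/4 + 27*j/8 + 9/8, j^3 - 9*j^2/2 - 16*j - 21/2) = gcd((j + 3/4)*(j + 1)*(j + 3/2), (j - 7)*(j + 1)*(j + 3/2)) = j^2 + 5*j/2 + 3/2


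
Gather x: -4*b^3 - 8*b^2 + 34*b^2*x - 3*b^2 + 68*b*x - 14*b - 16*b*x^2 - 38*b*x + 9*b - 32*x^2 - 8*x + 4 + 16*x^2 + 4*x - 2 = -4*b^3 - 11*b^2 - 5*b + x^2*(-16*b - 16) + x*(34*b^2 + 30*b - 4) + 2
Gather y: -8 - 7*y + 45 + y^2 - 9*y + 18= y^2 - 16*y + 55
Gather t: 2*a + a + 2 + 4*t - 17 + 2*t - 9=3*a + 6*t - 24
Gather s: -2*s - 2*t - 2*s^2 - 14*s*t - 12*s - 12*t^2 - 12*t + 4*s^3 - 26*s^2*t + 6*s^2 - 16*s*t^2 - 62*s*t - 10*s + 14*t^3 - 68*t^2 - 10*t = 4*s^3 + s^2*(4 - 26*t) + s*(-16*t^2 - 76*t - 24) + 14*t^3 - 80*t^2 - 24*t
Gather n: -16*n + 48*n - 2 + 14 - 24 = 32*n - 12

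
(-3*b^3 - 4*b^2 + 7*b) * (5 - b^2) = 3*b^5 + 4*b^4 - 22*b^3 - 20*b^2 + 35*b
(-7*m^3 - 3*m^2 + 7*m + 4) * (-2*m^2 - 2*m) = 14*m^5 + 20*m^4 - 8*m^3 - 22*m^2 - 8*m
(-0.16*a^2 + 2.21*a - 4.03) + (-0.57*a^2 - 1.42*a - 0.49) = -0.73*a^2 + 0.79*a - 4.52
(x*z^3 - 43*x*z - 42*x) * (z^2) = x*z^5 - 43*x*z^3 - 42*x*z^2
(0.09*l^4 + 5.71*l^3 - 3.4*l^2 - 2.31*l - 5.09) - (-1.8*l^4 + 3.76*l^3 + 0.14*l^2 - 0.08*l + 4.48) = 1.89*l^4 + 1.95*l^3 - 3.54*l^2 - 2.23*l - 9.57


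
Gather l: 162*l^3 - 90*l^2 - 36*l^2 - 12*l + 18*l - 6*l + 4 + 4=162*l^3 - 126*l^2 + 8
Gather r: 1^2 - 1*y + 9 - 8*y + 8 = 18 - 9*y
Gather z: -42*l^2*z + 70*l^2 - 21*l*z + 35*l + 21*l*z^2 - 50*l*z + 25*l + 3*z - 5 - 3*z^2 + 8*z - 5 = 70*l^2 + 60*l + z^2*(21*l - 3) + z*(-42*l^2 - 71*l + 11) - 10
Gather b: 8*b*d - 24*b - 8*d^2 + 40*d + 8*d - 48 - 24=b*(8*d - 24) - 8*d^2 + 48*d - 72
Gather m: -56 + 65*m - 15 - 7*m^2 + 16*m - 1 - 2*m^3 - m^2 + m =-2*m^3 - 8*m^2 + 82*m - 72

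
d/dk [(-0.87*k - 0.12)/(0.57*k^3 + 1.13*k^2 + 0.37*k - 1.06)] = (0.9918*k^3 + 1.1883*k^2 + 0.2712*k + 0.9666)/(0.3249*k^6 + 1.2882*k^5 + 1.6987*k^4 - 0.3722*k^3 - 2.2587*k^2 - 0.7844*k + 1.1236)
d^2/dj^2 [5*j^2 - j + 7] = 10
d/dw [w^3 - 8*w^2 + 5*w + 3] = 3*w^2 - 16*w + 5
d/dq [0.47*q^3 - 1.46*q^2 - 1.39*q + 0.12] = 1.41*q^2 - 2.92*q - 1.39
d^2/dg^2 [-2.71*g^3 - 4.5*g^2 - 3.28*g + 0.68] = -16.26*g - 9.0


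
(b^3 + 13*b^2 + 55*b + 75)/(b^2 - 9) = (b^2 + 10*b + 25)/(b - 3)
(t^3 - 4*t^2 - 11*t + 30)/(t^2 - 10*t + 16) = (t^2 - 2*t - 15)/(t - 8)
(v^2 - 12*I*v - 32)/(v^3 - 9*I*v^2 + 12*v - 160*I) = (v - 4*I)/(v^2 - I*v + 20)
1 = 1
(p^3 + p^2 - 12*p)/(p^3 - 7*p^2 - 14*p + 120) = p*(p - 3)/(p^2 - 11*p + 30)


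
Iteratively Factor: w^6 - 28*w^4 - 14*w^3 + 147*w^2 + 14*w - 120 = (w + 4)*(w^5 - 4*w^4 - 12*w^3 + 34*w^2 + 11*w - 30) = (w + 3)*(w + 4)*(w^4 - 7*w^3 + 9*w^2 + 7*w - 10) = (w - 2)*(w + 3)*(w + 4)*(w^3 - 5*w^2 - w + 5) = (w - 2)*(w - 1)*(w + 3)*(w + 4)*(w^2 - 4*w - 5) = (w - 5)*(w - 2)*(w - 1)*(w + 3)*(w + 4)*(w + 1)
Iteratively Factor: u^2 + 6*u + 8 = (u + 2)*(u + 4)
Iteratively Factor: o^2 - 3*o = (o)*(o - 3)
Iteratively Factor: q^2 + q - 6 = (q - 2)*(q + 3)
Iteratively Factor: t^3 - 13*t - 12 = (t - 4)*(t^2 + 4*t + 3) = (t - 4)*(t + 3)*(t + 1)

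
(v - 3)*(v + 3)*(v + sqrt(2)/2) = v^3 + sqrt(2)*v^2/2 - 9*v - 9*sqrt(2)/2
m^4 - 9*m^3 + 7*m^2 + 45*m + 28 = (m - 7)*(m - 4)*(m + 1)^2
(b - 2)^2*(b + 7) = b^3 + 3*b^2 - 24*b + 28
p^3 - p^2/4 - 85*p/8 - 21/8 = (p - 7/2)*(p + 1/4)*(p + 3)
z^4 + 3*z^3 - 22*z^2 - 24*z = z*(z - 4)*(z + 1)*(z + 6)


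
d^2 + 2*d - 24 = (d - 4)*(d + 6)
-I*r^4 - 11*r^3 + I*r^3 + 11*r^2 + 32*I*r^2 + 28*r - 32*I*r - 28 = (r - 7*I)*(r - 2*I)^2*(-I*r + I)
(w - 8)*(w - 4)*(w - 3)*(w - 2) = w^4 - 17*w^3 + 98*w^2 - 232*w + 192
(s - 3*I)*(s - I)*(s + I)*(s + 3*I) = s^4 + 10*s^2 + 9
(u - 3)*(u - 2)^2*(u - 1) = u^4 - 8*u^3 + 23*u^2 - 28*u + 12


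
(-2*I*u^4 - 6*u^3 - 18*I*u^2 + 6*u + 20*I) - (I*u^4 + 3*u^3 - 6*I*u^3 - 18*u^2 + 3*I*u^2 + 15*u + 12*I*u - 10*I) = -3*I*u^4 - 9*u^3 + 6*I*u^3 + 18*u^2 - 21*I*u^2 - 9*u - 12*I*u + 30*I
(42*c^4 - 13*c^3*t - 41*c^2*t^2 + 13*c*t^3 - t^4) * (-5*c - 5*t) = -210*c^5 - 145*c^4*t + 270*c^3*t^2 + 140*c^2*t^3 - 60*c*t^4 + 5*t^5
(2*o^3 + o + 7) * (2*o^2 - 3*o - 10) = 4*o^5 - 6*o^4 - 18*o^3 + 11*o^2 - 31*o - 70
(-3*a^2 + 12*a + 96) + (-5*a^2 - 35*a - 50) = -8*a^2 - 23*a + 46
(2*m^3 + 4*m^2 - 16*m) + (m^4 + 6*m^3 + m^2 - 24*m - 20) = m^4 + 8*m^3 + 5*m^2 - 40*m - 20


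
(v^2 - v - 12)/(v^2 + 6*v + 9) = (v - 4)/(v + 3)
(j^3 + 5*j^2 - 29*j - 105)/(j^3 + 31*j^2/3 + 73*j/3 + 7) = 3*(j - 5)/(3*j + 1)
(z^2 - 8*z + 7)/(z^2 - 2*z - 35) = (z - 1)/(z + 5)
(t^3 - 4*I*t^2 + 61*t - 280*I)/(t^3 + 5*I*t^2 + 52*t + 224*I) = (t - 5*I)/(t + 4*I)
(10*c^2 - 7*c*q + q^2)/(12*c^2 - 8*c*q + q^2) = (-5*c + q)/(-6*c + q)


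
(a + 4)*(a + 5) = a^2 + 9*a + 20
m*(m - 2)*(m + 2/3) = m^3 - 4*m^2/3 - 4*m/3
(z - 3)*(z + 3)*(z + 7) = z^3 + 7*z^2 - 9*z - 63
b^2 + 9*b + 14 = (b + 2)*(b + 7)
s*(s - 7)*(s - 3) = s^3 - 10*s^2 + 21*s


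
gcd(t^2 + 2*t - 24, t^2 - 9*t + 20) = t - 4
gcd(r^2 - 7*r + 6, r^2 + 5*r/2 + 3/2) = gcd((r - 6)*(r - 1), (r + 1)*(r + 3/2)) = 1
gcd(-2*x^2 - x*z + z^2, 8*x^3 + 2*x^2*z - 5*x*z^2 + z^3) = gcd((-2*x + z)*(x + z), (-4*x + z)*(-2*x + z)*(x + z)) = 2*x^2 + x*z - z^2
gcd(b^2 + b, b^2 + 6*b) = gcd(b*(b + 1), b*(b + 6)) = b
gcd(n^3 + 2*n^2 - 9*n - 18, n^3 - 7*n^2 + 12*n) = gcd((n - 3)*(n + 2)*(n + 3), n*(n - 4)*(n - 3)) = n - 3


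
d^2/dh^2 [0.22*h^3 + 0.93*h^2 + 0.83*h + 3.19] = 1.32*h + 1.86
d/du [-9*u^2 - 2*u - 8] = -18*u - 2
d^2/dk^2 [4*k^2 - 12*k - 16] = 8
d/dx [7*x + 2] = 7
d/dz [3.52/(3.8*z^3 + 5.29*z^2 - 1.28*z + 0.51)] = (-40.128*z^2 - 37.2416*z + 4.5056)/(3.8*z^3 + 5.29*z^2 - 1.28*z + 0.51)^2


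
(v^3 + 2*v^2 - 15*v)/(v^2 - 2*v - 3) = v*(v + 5)/(v + 1)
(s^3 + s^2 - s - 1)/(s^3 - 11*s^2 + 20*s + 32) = (s^2 - 1)/(s^2 - 12*s + 32)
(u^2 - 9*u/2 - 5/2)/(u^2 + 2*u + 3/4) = 2*(u - 5)/(2*u + 3)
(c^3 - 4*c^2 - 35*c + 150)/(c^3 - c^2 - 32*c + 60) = (c - 5)/(c - 2)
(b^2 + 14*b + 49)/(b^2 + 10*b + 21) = (b + 7)/(b + 3)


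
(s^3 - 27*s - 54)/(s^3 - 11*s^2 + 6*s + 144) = (s + 3)/(s - 8)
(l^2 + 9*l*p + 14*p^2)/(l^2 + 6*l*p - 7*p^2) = (-l - 2*p)/(-l + p)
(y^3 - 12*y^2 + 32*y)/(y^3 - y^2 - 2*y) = (-y^2 + 12*y - 32)/(-y^2 + y + 2)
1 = 1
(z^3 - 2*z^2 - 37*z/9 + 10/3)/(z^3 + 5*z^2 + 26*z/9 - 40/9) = (z - 3)/(z + 4)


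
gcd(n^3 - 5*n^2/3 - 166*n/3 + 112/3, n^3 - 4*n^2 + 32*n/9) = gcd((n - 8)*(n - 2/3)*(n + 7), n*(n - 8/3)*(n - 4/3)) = 1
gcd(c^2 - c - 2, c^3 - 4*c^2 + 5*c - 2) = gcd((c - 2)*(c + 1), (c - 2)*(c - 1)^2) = c - 2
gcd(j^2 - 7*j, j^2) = j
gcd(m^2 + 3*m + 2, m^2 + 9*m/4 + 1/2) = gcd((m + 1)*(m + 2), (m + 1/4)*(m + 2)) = m + 2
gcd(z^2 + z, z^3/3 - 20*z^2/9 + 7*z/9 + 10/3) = z + 1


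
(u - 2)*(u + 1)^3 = u^4 + u^3 - 3*u^2 - 5*u - 2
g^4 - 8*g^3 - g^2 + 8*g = g*(g - 8)*(g - 1)*(g + 1)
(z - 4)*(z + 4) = z^2 - 16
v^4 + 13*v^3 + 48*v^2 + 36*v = v*(v + 1)*(v + 6)^2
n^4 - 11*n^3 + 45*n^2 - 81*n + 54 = (n - 3)^3*(n - 2)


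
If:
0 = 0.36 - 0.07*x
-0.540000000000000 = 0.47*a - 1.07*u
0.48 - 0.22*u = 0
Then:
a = 3.82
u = 2.18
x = 5.14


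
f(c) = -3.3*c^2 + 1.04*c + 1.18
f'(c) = 1.04 - 6.6*c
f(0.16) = 1.26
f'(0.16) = -0.02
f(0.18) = 1.26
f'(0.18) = -0.15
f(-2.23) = -17.55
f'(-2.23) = 15.76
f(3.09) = -27.12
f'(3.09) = -19.35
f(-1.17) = -4.55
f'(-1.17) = 8.76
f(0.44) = 1.00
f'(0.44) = -1.86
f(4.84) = -71.09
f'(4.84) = -30.90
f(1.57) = -5.32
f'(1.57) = -9.32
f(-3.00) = -31.64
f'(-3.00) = 20.84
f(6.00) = -111.38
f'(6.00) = -38.56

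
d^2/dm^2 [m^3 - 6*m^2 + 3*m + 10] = 6*m - 12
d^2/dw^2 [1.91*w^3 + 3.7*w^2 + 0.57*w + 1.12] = 11.46*w + 7.4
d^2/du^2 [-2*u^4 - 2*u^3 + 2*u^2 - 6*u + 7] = -24*u^2 - 12*u + 4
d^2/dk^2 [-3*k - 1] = 0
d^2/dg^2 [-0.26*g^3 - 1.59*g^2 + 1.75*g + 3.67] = -1.56*g - 3.18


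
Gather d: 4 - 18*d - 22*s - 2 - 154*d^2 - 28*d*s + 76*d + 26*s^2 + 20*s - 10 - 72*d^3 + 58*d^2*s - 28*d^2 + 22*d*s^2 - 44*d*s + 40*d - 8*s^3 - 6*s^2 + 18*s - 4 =-72*d^3 + d^2*(58*s - 182) + d*(22*s^2 - 72*s + 98) - 8*s^3 + 20*s^2 + 16*s - 12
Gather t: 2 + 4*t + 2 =4*t + 4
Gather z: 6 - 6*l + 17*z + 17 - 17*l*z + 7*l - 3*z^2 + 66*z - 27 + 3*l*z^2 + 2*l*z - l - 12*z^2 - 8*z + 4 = z^2*(3*l - 15) + z*(75 - 15*l)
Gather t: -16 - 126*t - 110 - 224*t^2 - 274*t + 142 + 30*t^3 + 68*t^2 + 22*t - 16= 30*t^3 - 156*t^2 - 378*t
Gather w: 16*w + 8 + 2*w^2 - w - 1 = 2*w^2 + 15*w + 7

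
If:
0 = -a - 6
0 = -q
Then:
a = -6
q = 0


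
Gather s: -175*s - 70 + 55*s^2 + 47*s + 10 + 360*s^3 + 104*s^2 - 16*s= 360*s^3 + 159*s^2 - 144*s - 60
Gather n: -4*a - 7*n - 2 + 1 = -4*a - 7*n - 1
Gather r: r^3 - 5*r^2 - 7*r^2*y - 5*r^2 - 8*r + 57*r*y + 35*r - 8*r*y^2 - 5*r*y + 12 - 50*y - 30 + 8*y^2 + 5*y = r^3 + r^2*(-7*y - 10) + r*(-8*y^2 + 52*y + 27) + 8*y^2 - 45*y - 18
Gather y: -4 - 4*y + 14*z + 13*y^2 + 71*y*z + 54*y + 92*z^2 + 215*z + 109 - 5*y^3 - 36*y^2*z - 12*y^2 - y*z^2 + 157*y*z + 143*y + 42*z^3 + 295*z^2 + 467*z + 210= -5*y^3 + y^2*(1 - 36*z) + y*(-z^2 + 228*z + 193) + 42*z^3 + 387*z^2 + 696*z + 315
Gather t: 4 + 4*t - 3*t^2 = -3*t^2 + 4*t + 4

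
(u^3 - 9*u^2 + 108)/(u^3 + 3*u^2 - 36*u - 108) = (u - 6)/(u + 6)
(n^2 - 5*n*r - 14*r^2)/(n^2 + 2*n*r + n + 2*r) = (n - 7*r)/(n + 1)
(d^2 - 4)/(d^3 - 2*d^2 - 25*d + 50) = (d + 2)/(d^2 - 25)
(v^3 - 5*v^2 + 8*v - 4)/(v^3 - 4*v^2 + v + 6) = (v^2 - 3*v + 2)/(v^2 - 2*v - 3)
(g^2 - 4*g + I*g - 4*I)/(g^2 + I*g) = (g - 4)/g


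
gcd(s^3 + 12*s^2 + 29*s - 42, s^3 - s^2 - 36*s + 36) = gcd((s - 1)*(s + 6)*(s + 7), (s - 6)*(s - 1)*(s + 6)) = s^2 + 5*s - 6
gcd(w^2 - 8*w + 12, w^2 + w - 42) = w - 6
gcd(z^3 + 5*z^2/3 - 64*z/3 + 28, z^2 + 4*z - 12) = z^2 + 4*z - 12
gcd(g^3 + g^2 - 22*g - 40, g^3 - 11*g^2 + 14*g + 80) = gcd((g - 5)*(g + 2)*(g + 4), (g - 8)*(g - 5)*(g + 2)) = g^2 - 3*g - 10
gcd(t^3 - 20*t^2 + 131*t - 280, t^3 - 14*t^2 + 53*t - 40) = t^2 - 13*t + 40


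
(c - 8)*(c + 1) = c^2 - 7*c - 8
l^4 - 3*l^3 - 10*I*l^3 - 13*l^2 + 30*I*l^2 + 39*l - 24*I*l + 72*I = (l - 3)*(l - 8*I)*(l - 3*I)*(l + I)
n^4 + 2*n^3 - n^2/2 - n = n*(n + 2)*(n - sqrt(2)/2)*(n + sqrt(2)/2)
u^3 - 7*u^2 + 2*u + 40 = (u - 5)*(u - 4)*(u + 2)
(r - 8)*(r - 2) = r^2 - 10*r + 16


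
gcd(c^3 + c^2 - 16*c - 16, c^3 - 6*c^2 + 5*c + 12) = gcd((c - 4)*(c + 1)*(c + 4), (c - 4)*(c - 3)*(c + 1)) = c^2 - 3*c - 4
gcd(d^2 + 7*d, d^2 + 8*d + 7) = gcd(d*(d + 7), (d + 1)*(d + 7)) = d + 7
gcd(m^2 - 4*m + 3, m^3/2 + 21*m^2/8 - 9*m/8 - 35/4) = 1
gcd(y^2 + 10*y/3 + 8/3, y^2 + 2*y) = y + 2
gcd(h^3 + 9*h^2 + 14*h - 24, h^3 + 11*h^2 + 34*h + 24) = h^2 + 10*h + 24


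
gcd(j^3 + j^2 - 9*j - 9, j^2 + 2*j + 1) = j + 1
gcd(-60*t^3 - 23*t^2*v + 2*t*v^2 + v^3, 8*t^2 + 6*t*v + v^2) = 4*t + v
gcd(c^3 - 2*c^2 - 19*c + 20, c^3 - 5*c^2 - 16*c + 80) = c^2 - c - 20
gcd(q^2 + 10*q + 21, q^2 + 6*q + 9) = q + 3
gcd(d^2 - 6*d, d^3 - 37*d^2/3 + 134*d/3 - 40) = d - 6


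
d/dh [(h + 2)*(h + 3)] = 2*h + 5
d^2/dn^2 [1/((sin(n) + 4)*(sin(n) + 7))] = (-4*sin(n)^4 - 33*sin(n)^3 - 3*sin(n)^2 + 374*sin(n) + 186)/((sin(n) + 4)^3*(sin(n) + 7)^3)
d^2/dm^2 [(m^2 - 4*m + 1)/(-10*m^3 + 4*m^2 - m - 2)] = 2*(-100*m^6 + 1200*m^5 - 1050*m^4 + 480*m^3 - 582*m^2 + 168*m - 21)/(1000*m^9 - 1200*m^8 + 780*m^7 + 296*m^6 - 402*m^5 + 204*m^4 + 73*m^3 - 42*m^2 + 12*m + 8)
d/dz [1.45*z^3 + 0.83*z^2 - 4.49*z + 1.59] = 4.35*z^2 + 1.66*z - 4.49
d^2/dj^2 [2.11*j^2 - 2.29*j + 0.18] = 4.22000000000000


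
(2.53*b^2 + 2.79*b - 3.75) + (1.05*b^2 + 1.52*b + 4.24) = 3.58*b^2 + 4.31*b + 0.49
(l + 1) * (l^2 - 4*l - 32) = l^3 - 3*l^2 - 36*l - 32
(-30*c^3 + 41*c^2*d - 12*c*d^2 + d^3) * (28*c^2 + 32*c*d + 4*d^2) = -840*c^5 + 188*c^4*d + 856*c^3*d^2 - 192*c^2*d^3 - 16*c*d^4 + 4*d^5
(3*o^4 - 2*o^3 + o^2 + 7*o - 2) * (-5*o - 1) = -15*o^5 + 7*o^4 - 3*o^3 - 36*o^2 + 3*o + 2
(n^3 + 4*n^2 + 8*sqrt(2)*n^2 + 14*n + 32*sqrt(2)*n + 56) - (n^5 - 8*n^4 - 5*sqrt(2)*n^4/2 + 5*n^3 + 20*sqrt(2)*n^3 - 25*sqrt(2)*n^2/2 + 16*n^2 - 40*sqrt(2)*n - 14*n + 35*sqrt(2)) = -n^5 + 5*sqrt(2)*n^4/2 + 8*n^4 - 20*sqrt(2)*n^3 - 4*n^3 - 12*n^2 + 41*sqrt(2)*n^2/2 + 28*n + 72*sqrt(2)*n - 35*sqrt(2) + 56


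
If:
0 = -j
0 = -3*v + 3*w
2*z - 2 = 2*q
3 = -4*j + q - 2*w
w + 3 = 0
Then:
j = 0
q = -3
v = -3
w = -3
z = -2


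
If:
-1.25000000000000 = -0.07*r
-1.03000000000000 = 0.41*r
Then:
No Solution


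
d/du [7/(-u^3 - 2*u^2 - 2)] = 7*u*(3*u + 4)/(u^3 + 2*u^2 + 2)^2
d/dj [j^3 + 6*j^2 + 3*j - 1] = 3*j^2 + 12*j + 3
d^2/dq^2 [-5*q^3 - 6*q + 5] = -30*q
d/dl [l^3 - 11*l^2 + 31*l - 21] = 3*l^2 - 22*l + 31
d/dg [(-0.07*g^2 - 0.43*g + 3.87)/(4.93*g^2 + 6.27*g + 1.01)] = (1.681*g^2 - 38.2996*g - 24.6992)/(24.3049*g^4 + 61.8222*g^3 + 49.2715*g^2 + 12.6654*g + 1.0201)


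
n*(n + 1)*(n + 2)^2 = n^4 + 5*n^3 + 8*n^2 + 4*n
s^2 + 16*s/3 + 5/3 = (s + 1/3)*(s + 5)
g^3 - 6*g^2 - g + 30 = (g - 5)*(g - 3)*(g + 2)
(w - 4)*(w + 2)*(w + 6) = w^3 + 4*w^2 - 20*w - 48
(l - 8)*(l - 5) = l^2 - 13*l + 40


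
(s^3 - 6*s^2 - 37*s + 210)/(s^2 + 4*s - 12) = (s^2 - 12*s + 35)/(s - 2)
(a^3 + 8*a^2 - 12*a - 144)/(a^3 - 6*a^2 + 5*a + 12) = (a^2 + 12*a + 36)/(a^2 - 2*a - 3)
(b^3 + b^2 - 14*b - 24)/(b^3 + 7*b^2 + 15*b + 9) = (b^2 - 2*b - 8)/(b^2 + 4*b + 3)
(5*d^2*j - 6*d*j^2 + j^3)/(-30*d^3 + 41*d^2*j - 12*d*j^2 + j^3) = -j/(6*d - j)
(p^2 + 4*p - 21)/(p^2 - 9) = (p + 7)/(p + 3)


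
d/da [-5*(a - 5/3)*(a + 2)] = -10*a - 5/3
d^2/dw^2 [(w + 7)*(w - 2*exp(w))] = -2*w*exp(w) - 18*exp(w) + 2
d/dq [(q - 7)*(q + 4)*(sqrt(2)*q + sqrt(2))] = sqrt(2)*(3*q^2 - 4*q - 31)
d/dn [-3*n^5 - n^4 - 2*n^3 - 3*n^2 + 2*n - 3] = -15*n^4 - 4*n^3 - 6*n^2 - 6*n + 2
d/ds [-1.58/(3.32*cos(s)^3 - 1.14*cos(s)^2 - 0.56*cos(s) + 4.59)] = (-15.7368*cos(s)^2 + 3.6024*cos(s) + 0.8848)*sin(s)/(3.32*cos(s)^3 - 1.14*cos(s)^2 - 0.56*cos(s) + 4.59)^2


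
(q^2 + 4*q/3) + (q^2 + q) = 2*q^2 + 7*q/3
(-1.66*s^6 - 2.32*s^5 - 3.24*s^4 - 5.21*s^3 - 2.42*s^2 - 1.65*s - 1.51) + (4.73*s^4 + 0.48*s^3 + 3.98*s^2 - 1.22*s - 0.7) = -1.66*s^6 - 2.32*s^5 + 1.49*s^4 - 4.73*s^3 + 1.56*s^2 - 2.87*s - 2.21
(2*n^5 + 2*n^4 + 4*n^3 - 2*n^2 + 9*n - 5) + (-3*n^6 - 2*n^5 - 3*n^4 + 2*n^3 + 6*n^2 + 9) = -3*n^6 - n^4 + 6*n^3 + 4*n^2 + 9*n + 4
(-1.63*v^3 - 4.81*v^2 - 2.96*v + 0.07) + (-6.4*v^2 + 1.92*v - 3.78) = -1.63*v^3 - 11.21*v^2 - 1.04*v - 3.71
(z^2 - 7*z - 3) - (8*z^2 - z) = -7*z^2 - 6*z - 3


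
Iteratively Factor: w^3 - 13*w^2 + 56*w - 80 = (w - 4)*(w^2 - 9*w + 20) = (w - 5)*(w - 4)*(w - 4)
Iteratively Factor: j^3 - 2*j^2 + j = (j - 1)*(j^2 - j) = (j - 1)^2*(j)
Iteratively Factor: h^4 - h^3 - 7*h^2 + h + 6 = (h + 1)*(h^3 - 2*h^2 - 5*h + 6) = (h + 1)*(h + 2)*(h^2 - 4*h + 3) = (h - 1)*(h + 1)*(h + 2)*(h - 3)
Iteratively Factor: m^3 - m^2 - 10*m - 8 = (m + 2)*(m^2 - 3*m - 4) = (m + 1)*(m + 2)*(m - 4)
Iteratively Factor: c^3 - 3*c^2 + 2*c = (c - 2)*(c^2 - c) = c*(c - 2)*(c - 1)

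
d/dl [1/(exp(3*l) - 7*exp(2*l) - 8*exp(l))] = (-3*exp(2*l) + 14*exp(l) + 8)*exp(-l)/(-exp(2*l) + 7*exp(l) + 8)^2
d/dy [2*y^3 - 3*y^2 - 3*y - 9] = 6*y^2 - 6*y - 3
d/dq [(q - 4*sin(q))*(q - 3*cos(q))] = (q - 4*sin(q))*(3*sin(q) + 1) - (q - 3*cos(q))*(4*cos(q) - 1)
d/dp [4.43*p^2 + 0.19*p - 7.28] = 8.86*p + 0.19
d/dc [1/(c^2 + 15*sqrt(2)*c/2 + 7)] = 2*(-4*c - 15*sqrt(2))/(2*c^2 + 15*sqrt(2)*c + 14)^2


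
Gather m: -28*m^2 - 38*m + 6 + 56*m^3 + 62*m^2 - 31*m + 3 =56*m^3 + 34*m^2 - 69*m + 9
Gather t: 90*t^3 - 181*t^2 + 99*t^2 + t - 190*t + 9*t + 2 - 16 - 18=90*t^3 - 82*t^2 - 180*t - 32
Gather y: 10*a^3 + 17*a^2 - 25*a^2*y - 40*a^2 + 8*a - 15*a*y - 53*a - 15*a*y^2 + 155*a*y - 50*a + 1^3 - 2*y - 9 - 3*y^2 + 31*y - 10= 10*a^3 - 23*a^2 - 95*a + y^2*(-15*a - 3) + y*(-25*a^2 + 140*a + 29) - 18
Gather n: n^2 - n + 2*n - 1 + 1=n^2 + n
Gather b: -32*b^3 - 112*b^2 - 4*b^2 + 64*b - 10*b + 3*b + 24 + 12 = -32*b^3 - 116*b^2 + 57*b + 36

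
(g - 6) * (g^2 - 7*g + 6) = g^3 - 13*g^2 + 48*g - 36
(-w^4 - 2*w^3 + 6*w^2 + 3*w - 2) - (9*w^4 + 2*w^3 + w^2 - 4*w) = -10*w^4 - 4*w^3 + 5*w^2 + 7*w - 2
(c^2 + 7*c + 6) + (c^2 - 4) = 2*c^2 + 7*c + 2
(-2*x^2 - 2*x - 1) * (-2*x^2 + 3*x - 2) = 4*x^4 - 2*x^3 + x + 2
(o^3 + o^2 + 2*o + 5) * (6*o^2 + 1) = 6*o^5 + 6*o^4 + 13*o^3 + 31*o^2 + 2*o + 5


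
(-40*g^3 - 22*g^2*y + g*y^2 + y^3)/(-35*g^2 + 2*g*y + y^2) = (8*g^2 + 6*g*y + y^2)/(7*g + y)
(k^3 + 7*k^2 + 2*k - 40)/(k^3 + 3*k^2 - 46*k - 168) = (k^2 + 3*k - 10)/(k^2 - k - 42)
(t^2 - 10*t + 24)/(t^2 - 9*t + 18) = (t - 4)/(t - 3)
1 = 1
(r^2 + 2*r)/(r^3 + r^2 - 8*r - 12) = r/(r^2 - r - 6)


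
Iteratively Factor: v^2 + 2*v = (v + 2)*(v)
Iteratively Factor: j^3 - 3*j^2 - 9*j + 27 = (j - 3)*(j^2 - 9) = (j - 3)^2*(j + 3)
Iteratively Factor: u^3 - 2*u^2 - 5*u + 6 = (u - 1)*(u^2 - u - 6) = (u - 1)*(u + 2)*(u - 3)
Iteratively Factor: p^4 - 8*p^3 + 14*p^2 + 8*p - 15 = (p + 1)*(p^3 - 9*p^2 + 23*p - 15) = (p - 5)*(p + 1)*(p^2 - 4*p + 3) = (p - 5)*(p - 3)*(p + 1)*(p - 1)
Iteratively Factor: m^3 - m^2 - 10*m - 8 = (m + 2)*(m^2 - 3*m - 4) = (m + 1)*(m + 2)*(m - 4)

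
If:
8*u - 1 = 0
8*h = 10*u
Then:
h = 5/32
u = 1/8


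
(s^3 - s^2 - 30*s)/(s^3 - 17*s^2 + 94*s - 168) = s*(s + 5)/(s^2 - 11*s + 28)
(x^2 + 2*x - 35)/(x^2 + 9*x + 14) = (x - 5)/(x + 2)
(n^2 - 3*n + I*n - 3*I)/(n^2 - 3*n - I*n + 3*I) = (n + I)/(n - I)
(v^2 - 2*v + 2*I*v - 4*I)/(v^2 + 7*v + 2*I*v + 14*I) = (v - 2)/(v + 7)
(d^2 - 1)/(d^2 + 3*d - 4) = (d + 1)/(d + 4)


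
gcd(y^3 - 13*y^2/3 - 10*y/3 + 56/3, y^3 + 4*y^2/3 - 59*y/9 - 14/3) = y - 7/3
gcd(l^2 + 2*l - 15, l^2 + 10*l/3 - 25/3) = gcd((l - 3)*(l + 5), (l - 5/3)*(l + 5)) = l + 5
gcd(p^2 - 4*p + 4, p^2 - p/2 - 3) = p - 2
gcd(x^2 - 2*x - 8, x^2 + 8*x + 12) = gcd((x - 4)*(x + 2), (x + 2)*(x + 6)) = x + 2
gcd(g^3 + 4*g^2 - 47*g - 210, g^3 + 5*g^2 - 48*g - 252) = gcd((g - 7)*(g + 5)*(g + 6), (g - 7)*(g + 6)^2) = g^2 - g - 42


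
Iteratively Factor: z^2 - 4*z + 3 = (z - 3)*(z - 1)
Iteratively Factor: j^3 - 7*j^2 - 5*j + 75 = (j - 5)*(j^2 - 2*j - 15) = (j - 5)*(j + 3)*(j - 5)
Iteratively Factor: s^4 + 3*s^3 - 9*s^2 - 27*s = (s - 3)*(s^3 + 6*s^2 + 9*s) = (s - 3)*(s + 3)*(s^2 + 3*s) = (s - 3)*(s + 3)^2*(s)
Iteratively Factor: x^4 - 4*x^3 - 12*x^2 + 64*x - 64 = (x + 4)*(x^3 - 8*x^2 + 20*x - 16) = (x - 2)*(x + 4)*(x^2 - 6*x + 8) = (x - 4)*(x - 2)*(x + 4)*(x - 2)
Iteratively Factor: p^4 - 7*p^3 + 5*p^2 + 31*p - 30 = (p - 5)*(p^3 - 2*p^2 - 5*p + 6) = (p - 5)*(p - 3)*(p^2 + p - 2) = (p - 5)*(p - 3)*(p + 2)*(p - 1)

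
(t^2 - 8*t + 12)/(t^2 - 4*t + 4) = (t - 6)/(t - 2)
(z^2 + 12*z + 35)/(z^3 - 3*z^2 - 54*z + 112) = (z + 5)/(z^2 - 10*z + 16)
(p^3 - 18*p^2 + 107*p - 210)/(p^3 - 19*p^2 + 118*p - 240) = (p - 7)/(p - 8)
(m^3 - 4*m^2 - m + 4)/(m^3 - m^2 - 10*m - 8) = (m - 1)/(m + 2)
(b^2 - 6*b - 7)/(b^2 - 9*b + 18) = (b^2 - 6*b - 7)/(b^2 - 9*b + 18)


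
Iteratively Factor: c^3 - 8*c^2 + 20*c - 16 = (c - 2)*(c^2 - 6*c + 8) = (c - 4)*(c - 2)*(c - 2)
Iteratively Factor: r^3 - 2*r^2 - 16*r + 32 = (r + 4)*(r^2 - 6*r + 8) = (r - 2)*(r + 4)*(r - 4)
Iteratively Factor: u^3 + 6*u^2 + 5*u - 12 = (u + 3)*(u^2 + 3*u - 4) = (u + 3)*(u + 4)*(u - 1)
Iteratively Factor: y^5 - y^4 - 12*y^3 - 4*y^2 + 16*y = (y + 2)*(y^4 - 3*y^3 - 6*y^2 + 8*y) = (y + 2)^2*(y^3 - 5*y^2 + 4*y) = (y - 1)*(y + 2)^2*(y^2 - 4*y) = (y - 4)*(y - 1)*(y + 2)^2*(y)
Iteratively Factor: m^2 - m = (m)*(m - 1)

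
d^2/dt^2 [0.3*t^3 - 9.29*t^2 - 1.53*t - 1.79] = 1.8*t - 18.58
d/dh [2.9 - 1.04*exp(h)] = -1.04*exp(h)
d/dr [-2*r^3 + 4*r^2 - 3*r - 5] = -6*r^2 + 8*r - 3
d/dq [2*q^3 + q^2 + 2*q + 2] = 6*q^2 + 2*q + 2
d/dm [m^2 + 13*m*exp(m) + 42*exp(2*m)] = 13*m*exp(m) + 2*m + 84*exp(2*m) + 13*exp(m)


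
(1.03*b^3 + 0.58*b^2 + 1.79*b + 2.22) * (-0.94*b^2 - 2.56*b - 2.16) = -0.9682*b^5 - 3.182*b^4 - 5.3922*b^3 - 7.922*b^2 - 9.5496*b - 4.7952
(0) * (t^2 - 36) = 0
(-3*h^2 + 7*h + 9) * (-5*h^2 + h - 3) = 15*h^4 - 38*h^3 - 29*h^2 - 12*h - 27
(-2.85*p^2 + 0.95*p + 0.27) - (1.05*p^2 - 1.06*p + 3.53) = -3.9*p^2 + 2.01*p - 3.26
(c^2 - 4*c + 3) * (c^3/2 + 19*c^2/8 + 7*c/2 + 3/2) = c^5/2 + 3*c^4/8 - 9*c^3/2 - 43*c^2/8 + 9*c/2 + 9/2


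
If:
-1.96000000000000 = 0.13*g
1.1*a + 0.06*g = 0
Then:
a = 0.82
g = -15.08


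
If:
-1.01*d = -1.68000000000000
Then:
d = 1.66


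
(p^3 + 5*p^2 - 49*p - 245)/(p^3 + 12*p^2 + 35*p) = (p - 7)/p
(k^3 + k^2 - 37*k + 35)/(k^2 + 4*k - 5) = (k^2 + 2*k - 35)/(k + 5)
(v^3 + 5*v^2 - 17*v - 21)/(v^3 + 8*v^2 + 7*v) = (v - 3)/v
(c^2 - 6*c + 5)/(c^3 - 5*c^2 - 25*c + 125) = (c - 1)/(c^2 - 25)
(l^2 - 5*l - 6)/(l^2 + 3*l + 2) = (l - 6)/(l + 2)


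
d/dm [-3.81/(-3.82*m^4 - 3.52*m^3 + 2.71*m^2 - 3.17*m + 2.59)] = (-58.2168*m^3 - 40.2336*m^2 + 20.6502*m - 12.0777)/(3.82*m^4 + 3.52*m^3 - 2.71*m^2 + 3.17*m - 2.59)^2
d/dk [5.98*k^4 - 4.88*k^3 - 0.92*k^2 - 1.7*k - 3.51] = 23.92*k^3 - 14.64*k^2 - 1.84*k - 1.7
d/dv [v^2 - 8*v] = 2*v - 8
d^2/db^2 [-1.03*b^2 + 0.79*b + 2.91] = -2.06000000000000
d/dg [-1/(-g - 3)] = -1/(g + 3)^2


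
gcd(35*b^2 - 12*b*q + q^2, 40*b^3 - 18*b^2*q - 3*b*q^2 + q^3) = -5*b + q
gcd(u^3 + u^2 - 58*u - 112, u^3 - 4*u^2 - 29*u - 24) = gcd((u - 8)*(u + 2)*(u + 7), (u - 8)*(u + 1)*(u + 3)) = u - 8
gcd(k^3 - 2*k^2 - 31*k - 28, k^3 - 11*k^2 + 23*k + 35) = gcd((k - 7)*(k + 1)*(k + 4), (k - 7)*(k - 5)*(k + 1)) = k^2 - 6*k - 7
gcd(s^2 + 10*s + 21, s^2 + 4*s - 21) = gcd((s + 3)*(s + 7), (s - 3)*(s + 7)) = s + 7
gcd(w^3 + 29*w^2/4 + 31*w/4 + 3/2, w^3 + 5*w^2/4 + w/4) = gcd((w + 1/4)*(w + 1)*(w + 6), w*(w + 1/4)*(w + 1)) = w^2 + 5*w/4 + 1/4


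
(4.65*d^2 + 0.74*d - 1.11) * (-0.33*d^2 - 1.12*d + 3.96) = -1.5345*d^4 - 5.4522*d^3 + 17.9515*d^2 + 4.1736*d - 4.3956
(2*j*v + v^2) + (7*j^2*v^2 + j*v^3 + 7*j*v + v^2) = 7*j^2*v^2 + j*v^3 + 9*j*v + 2*v^2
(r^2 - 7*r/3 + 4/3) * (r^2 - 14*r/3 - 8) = r^4 - 7*r^3 + 38*r^2/9 + 112*r/9 - 32/3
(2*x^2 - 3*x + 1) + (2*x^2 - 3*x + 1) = 4*x^2 - 6*x + 2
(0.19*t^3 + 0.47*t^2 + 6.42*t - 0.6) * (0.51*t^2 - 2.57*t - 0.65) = 0.0969*t^5 - 0.2486*t^4 + 1.9428*t^3 - 17.1109*t^2 - 2.631*t + 0.39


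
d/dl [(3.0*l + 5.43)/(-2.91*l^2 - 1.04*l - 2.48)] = (8.73*l^2 + 31.6026*l - 1.7928)/(8.4681*l^4 + 6.0528*l^3 + 15.5152*l^2 + 5.1584*l + 6.1504)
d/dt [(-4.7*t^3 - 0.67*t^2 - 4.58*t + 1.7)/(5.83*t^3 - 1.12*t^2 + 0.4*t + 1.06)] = (1.4210854715202e-14*t^5 + 9.1701*t^4 + 49.6428*t^3 - 50.0766*t^2 + 2.3876*t - 5.5348)/(33.9889*t^6 - 13.0592*t^5 + 5.9184*t^4 + 11.4636*t^3 - 2.2144*t^2 + 0.848*t + 1.1236)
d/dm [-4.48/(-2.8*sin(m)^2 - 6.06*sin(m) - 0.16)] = -(25.088*sin(m) + 27.1488)*cos(m)/(2.8*sin(m)^2 + 6.06*sin(m) + 0.16)^2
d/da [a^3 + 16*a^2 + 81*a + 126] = 3*a^2 + 32*a + 81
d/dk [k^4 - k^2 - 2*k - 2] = 4*k^3 - 2*k - 2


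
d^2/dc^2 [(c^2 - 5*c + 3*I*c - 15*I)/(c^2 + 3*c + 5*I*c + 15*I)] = (c^3*(-16 - 4*I) - 180*I*c^2 + c*(720 + 180*I) - 480 + 1380*I)/(c^6 + c^5*(9 + 15*I) + c^4*(-48 + 135*I) + c^3*(-648 + 280*I) + c^2*(-2025 - 720*I) + c*(-2025 - 3375*I) - 3375*I)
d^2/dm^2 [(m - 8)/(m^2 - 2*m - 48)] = 2/(m^3 + 18*m^2 + 108*m + 216)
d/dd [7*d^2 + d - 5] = 14*d + 1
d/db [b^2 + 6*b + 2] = 2*b + 6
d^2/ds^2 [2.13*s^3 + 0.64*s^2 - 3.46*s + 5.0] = 12.78*s + 1.28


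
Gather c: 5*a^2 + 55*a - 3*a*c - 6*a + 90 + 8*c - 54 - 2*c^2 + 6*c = 5*a^2 + 49*a - 2*c^2 + c*(14 - 3*a) + 36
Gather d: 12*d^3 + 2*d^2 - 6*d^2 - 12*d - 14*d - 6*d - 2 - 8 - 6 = 12*d^3 - 4*d^2 - 32*d - 16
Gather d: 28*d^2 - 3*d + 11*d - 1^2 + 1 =28*d^2 + 8*d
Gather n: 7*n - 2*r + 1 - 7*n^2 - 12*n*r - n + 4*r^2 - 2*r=-7*n^2 + n*(6 - 12*r) + 4*r^2 - 4*r + 1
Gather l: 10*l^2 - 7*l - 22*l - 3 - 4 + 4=10*l^2 - 29*l - 3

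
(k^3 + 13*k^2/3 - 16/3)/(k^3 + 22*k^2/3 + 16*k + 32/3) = (k - 1)/(k + 2)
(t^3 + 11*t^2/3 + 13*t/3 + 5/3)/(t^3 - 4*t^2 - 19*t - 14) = (3*t^2 + 8*t + 5)/(3*(t^2 - 5*t - 14))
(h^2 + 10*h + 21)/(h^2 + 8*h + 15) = (h + 7)/(h + 5)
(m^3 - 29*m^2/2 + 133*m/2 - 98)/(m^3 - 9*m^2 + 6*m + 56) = (m - 7/2)/(m + 2)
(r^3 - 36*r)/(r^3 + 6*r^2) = (r - 6)/r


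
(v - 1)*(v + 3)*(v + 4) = v^3 + 6*v^2 + 5*v - 12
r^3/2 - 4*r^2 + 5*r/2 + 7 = (r/2 + 1/2)*(r - 7)*(r - 2)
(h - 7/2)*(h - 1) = h^2 - 9*h/2 + 7/2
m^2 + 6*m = m*(m + 6)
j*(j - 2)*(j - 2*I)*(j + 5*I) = j^4 - 2*j^3 + 3*I*j^3 + 10*j^2 - 6*I*j^2 - 20*j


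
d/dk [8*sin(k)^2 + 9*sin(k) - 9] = (16*sin(k) + 9)*cos(k)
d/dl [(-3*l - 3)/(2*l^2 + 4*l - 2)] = 3*(-l^2 - 2*l + 2*(l + 1)^2 + 1)/(2*(l^2 + 2*l - 1)^2)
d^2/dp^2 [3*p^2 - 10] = 6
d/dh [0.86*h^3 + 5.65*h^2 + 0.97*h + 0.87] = 2.58*h^2 + 11.3*h + 0.97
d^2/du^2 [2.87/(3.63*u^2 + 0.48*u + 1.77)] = (-75.635406*u^2 - 10.001376*u + 2.87*(7.26*u + 0.48)*(14.52*u + 0.96) - 36.880074)/(3.63*u^2 + 0.48*u + 1.77)^3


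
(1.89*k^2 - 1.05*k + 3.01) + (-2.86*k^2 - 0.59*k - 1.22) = -0.97*k^2 - 1.64*k + 1.79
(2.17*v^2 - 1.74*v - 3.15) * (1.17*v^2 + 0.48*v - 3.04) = 2.5389*v^4 - 0.9942*v^3 - 11.1175*v^2 + 3.7776*v + 9.576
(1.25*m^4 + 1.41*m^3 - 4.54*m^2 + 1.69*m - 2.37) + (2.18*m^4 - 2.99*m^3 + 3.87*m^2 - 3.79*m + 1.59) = 3.43*m^4 - 1.58*m^3 - 0.67*m^2 - 2.1*m - 0.78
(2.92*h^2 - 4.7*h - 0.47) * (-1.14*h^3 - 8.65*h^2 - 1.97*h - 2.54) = -3.3288*h^5 - 19.9*h^4 + 35.4384*h^3 + 5.9077*h^2 + 12.8639*h + 1.1938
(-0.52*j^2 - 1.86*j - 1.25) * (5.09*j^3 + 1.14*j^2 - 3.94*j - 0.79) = -2.6468*j^5 - 10.0602*j^4 - 6.4341*j^3 + 6.3142*j^2 + 6.3944*j + 0.9875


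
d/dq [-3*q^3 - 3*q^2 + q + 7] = -9*q^2 - 6*q + 1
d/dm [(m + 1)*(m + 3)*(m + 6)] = 3*m^2 + 20*m + 27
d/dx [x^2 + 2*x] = 2*x + 2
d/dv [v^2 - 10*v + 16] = 2*v - 10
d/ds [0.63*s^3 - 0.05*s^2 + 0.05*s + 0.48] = 1.89*s^2 - 0.1*s + 0.05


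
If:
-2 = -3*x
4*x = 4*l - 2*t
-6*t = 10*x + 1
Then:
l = 1/36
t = -23/18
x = 2/3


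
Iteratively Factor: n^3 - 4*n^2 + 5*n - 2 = (n - 2)*(n^2 - 2*n + 1) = (n - 2)*(n - 1)*(n - 1)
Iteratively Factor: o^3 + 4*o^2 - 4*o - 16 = (o + 4)*(o^2 - 4) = (o + 2)*(o + 4)*(o - 2)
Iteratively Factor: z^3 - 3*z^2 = (z - 3)*(z^2) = z*(z - 3)*(z)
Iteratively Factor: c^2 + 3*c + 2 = (c + 1)*(c + 2)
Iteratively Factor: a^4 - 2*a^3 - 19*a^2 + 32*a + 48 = (a - 4)*(a^3 + 2*a^2 - 11*a - 12) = (a - 4)*(a + 4)*(a^2 - 2*a - 3) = (a - 4)*(a + 1)*(a + 4)*(a - 3)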